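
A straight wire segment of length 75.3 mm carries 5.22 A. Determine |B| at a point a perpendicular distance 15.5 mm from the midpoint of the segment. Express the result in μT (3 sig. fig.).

B ≈ 62.3 μT

For a finite straight segment, B = (μ₀I/4πd)(sinθ₁ + sinθ₂), where θ₁, θ₂ are the angles from the perpendicular to each end.
The perpendicular from the point meets the wire at its midpoint, so each end is L/2 = 0.03765 m away along the wire.
sinθ₁ = 0.03765/√(0.03765²+0.0155²) = 0.9247; sinθ₂ = 0.03765/√(0.03765²+0.0155²) = 0.9247.
B = (4π×10⁻⁷ × 5.22) / (4π × 0.0155) × (0.9247 + 0.9247) = 6.23×10⁻⁵ T.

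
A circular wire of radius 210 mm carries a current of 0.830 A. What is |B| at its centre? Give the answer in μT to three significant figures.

At the centre of a circular loop the Biot–Savart law gives B = μ₀I/(2R).
B = (4π×10⁻⁷ × 0.830) / (2 × 0.21) = 2.48×10⁻⁶ T.

B ≈ 2.48 μT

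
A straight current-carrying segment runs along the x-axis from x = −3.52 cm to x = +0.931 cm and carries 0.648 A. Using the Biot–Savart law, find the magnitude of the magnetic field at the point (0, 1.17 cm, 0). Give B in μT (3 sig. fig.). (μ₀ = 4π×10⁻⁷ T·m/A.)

For a finite straight segment, B = (μ₀I/4πd)(sinθ₁ + sinθ₂), where θ₁, θ₂ are the angles from the perpendicular to each end.
The perpendicular distance is d = 0.0117 m; the end-offsets along the wire are a = 0.0352 m and b = 0.00931 m.
sinθ₁ = 0.0352/√(0.0352²+0.0117²) = 0.9490; sinθ₂ = 0.00931/√(0.00931²+0.0117²) = 0.6227.
B = (4π×10⁻⁷ × 0.648) / (4π × 0.0117) × (0.9490 + 0.6227) = 8.70×10⁻⁶ T.

B ≈ 8.70 μT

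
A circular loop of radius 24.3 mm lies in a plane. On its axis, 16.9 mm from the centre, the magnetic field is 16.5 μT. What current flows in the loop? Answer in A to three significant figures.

I ≈ 1.15 A

On the axis of a loop, B = μ₀IR²/[2(R²+z²)^(3/2)], so I = 2B(R²+z²)^(3/2)/(μ₀R²).
R² + z² = 0.0005905 + 0.0002856 = 0.0008761 m²; raised to 3/2 gives 2.59×10⁻⁵ m³.
I = 2 × 1.65×10⁻⁵ × 2.59×10⁻⁵ / (1.26×10⁻⁶ × 0.0005905) = 1.15 A.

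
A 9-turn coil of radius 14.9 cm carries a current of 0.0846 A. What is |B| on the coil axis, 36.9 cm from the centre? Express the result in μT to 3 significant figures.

For an N-turn flat coil, B = Nμ₀IR²/[2(R²+z²)^(3/2)] with R = 0.149 m, z = 0.369 m.
B = 9 × 1.87×10⁻⁸ T = 1.69×10⁻⁷ T.

B ≈ 0.169 μT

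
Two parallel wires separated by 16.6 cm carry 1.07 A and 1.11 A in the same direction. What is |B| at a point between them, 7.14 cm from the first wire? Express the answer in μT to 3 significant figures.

Each long wire gives B = μ₀I/(2πd). Distances are d₁ = 0.0714 m and d₂ = 0.0946 m.
B₁ = 3.00×10⁻⁶ T, B₂ = 2.35×10⁻⁶ T.
Between parallel currents the two contributions point in opposite directions, so they subtract. B = |B₁ − B₂| = |3.00×10⁻⁶ − 2.35×10⁻⁶| = 6.50×10⁻⁷ T.

B ≈ 0.650 μT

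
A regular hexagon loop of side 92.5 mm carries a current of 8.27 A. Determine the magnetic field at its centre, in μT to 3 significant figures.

Each side is a finite straight segment at perpendicular distance d = a/(2 tan(π/6)) = 0.08011 m from the centre, with end-angles ±π/6.
One side contributes B₁ = (μ₀I/4πd)·2 sin(π/6) = 1.03×10⁻⁵ T.
All 6 sides add in the same direction: B = 6 × 1.03×10⁻⁵ = 6.19×10⁻⁵ T.

B ≈ 61.9 μT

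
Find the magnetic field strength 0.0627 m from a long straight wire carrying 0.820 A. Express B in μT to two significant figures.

For an infinitely long straight wire, B = μ₀I/(2πd).
B = (4π×10⁻⁷ × 0.820) / (2π × 0.0627) = 2.62×10⁻⁶ T.

B ≈ 2.6 μT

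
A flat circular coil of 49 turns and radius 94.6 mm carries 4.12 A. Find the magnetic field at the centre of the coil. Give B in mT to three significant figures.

B ≈ 1.34 mT

For an N-turn flat coil, B = Nμ₀I/(2R) with R = 0.0946 m.
B = 49 × 2.74×10⁻⁵ T = 1.34×10⁻³ T.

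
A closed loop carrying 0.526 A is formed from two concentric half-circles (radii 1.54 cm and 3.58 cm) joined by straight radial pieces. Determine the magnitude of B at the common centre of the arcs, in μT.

The radial connectors point toward the centre, so dl × r̂ = 0 and they contribute nothing.
Each semicircle gives μ₀I/(4R): inner arc 1.07×10⁻⁵ T, outer arc 4.62×10⁻⁶ T.
The two arcs carry current in opposite angular senses, so their fields oppose: B = |1.07×10⁻⁵ − 4.62×10⁻⁶| = 6.11×10⁻⁶ T.

B ≈ 6.11 μT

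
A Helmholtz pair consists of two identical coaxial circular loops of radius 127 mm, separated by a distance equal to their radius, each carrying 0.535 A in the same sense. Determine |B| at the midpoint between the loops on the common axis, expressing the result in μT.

B ≈ 3.79 μT

Each loop contributes B = μ₀IR²/[2(R²+z²)^(3/2)] on the axis, with z measured from that loop.
Loop 1 (z = 0.0635 m): B₁ = 1.89×10⁻⁶ T. Loop 2 (z = 0.0635 m): B₂ = 1.89×10⁻⁶ T.
The fields add: B = B₁ + B₂ = 3.79×10⁻⁶ T.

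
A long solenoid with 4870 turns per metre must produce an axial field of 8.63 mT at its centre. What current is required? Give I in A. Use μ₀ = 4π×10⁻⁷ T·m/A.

I ≈ 1.41 A

Inside a long solenoid B = μ₀nI with n = 4870 m⁻¹, so I = B/(μ₀n).
I = 8.63×10⁻³ / (4π×10⁻⁷ × 4870) = 1.41 A.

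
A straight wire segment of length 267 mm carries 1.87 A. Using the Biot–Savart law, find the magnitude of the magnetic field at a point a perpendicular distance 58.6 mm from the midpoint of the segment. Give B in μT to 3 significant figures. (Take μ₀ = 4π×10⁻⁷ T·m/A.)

B ≈ 5.84 μT

For a finite straight segment, B = (μ₀I/4πd)(sinθ₁ + sinθ₂), where θ₁, θ₂ are the angles from the perpendicular to each end.
The perpendicular from the point meets the wire at its midpoint, so each end is L/2 = 0.1335 m away along the wire.
sinθ₁ = 0.1335/√(0.1335²+0.0586²) = 0.9157; sinθ₂ = 0.1335/√(0.1335²+0.0586²) = 0.9157.
B = (4π×10⁻⁷ × 1.87) / (4π × 0.0586) × (0.9157 + 0.9157) = 5.84×10⁻⁶ T.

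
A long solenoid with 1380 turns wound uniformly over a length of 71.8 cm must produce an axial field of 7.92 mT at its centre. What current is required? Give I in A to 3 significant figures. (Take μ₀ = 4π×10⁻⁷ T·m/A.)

Inside a long solenoid B = μ₀nI with n = 1922 m⁻¹, so I = B/(μ₀n).
I = 7.92×10⁻³ / (4π×10⁻⁷ × 1922) = 3.28 A.

I ≈ 3.28 A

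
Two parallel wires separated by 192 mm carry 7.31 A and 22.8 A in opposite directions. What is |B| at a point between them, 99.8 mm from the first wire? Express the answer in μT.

B ≈ 64.1 μT

Each long wire gives B = μ₀I/(2πd). Distances are d₁ = 0.0998 m and d₂ = 0.0922 m.
B₁ = 1.46×10⁻⁵ T, B₂ = 4.95×10⁻⁵ T.
Between antiparallel currents both contributions point the same way, so they add. B = B₁ + B₂ = 1.46×10⁻⁵ + 4.95×10⁻⁵ = 6.41×10⁻⁵ T.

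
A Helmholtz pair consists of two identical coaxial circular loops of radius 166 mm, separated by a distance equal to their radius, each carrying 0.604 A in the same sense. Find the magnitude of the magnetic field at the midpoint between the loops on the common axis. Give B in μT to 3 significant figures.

Each loop contributes B = μ₀IR²/[2(R²+z²)^(3/2)] on the axis, with z measured from that loop.
Loop 1 (z = 0.083 m): B₁ = 1.64×10⁻⁶ T. Loop 2 (z = 0.083 m): B₂ = 1.64×10⁻⁶ T.
The fields add: B = B₁ + B₂ = 3.27×10⁻⁶ T.

B ≈ 3.27 μT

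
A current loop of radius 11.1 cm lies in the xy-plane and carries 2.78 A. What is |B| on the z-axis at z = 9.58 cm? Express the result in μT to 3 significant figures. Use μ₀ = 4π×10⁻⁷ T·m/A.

On the axis of a circular loop, B = μ₀IR² / [2(R²+z²)^(3/2)].
R² + z² = (0.111)² + (0.0958)² = 0.0215 m², and (R²+z²)^(3/2) = 3.15×10⁻³ m³.
B = (4π×10⁻⁷ × 2.78 × 0.01232) / (2 × 3.15×10⁻³) = 6.83×10⁻⁶ T.

B ≈ 6.83 μT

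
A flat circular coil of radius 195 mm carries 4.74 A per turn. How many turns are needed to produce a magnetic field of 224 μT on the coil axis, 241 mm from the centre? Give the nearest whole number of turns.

N = 59

For an N-turn coil, B = Nμ₀IR²/[2(R²+z²)^(3/2)]. A single turn gives B₁ = 3.80×10⁻⁶ T with R = 0.195 m, z = 0.241 m.
N = B/B₁ = 2.24×10⁻⁴ / 3.80×10⁻⁶ = 58.93.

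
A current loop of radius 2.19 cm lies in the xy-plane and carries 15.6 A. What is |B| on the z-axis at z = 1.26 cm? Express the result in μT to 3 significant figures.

B ≈ 291 μT

On the axis of a circular loop, B = μ₀IR² / [2(R²+z²)^(3/2)].
R² + z² = (0.0219)² + (0.0126)² = 0.0006384 m², and (R²+z²)^(3/2) = 1.61×10⁻⁵ m³.
B = (4π×10⁻⁷ × 15.6 × 0.0004796) / (2 × 1.61×10⁻⁵) = 2.91×10⁻⁴ T.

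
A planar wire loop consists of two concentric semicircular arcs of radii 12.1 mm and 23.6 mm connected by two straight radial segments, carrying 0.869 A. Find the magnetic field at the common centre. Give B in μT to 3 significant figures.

B ≈ 11.0 μT

The radial connectors point toward the centre, so dl × r̂ = 0 and they contribute nothing.
Each semicircle gives μ₀I/(4R): inner arc 2.26×10⁻⁵ T, outer arc 1.16×10⁻⁵ T.
The two arcs carry current in opposite angular senses, so their fields oppose: B = |2.26×10⁻⁵ − 1.16×10⁻⁵| = 1.10×10⁻⁵ T.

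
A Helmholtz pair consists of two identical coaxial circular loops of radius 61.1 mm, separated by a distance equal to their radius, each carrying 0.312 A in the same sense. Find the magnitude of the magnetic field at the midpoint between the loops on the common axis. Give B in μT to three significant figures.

B ≈ 4.59 μT

Each loop contributes B = μ₀IR²/[2(R²+z²)^(3/2)] on the axis, with z measured from that loop.
Loop 1 (z = 0.03055 m): B₁ = 2.30×10⁻⁶ T. Loop 2 (z = 0.03055 m): B₂ = 2.30×10⁻⁶ T.
The fields add: B = B₁ + B₂ = 4.59×10⁻⁶ T.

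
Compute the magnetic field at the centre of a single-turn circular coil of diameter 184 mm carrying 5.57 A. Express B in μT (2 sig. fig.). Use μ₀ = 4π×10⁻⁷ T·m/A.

At the centre of a circular loop the Biot–Savart law gives B = μ₀I/(2R) (so R = 0.092 m).
B = (4π×10⁻⁷ × 5.57) / (2 × 0.092) = 3.80×10⁻⁵ T.

B ≈ 38 μT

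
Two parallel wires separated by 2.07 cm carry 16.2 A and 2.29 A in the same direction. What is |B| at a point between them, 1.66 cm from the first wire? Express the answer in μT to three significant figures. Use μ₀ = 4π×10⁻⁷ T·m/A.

Each long wire gives B = μ₀I/(2πd). Distances are d₁ = 0.0166 m and d₂ = 0.0041 m.
B₁ = 1.95×10⁻⁴ T, B₂ = 1.12×10⁻⁴ T.
Between parallel currents the two contributions point in opposite directions, so they subtract. B = |B₁ − B₂| = |1.95×10⁻⁴ − 1.12×10⁻⁴| = 8.35×10⁻⁵ T.

B ≈ 83.5 μT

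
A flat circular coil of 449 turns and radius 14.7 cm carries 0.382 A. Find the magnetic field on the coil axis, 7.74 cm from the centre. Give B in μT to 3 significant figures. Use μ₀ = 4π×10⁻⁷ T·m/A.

B ≈ 508 μT

For an N-turn flat coil, B = Nμ₀IR²/[2(R²+z²)^(3/2)] with R = 0.147 m, z = 0.0774 m.
B = 449 × 1.13×10⁻⁶ T = 5.08×10⁻⁴ T.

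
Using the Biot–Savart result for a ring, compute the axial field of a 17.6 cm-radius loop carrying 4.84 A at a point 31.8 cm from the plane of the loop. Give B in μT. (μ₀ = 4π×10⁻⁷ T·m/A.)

B ≈ 1.96 μT

On the axis of a circular loop, B = μ₀IR² / [2(R²+z²)^(3/2)].
R² + z² = (0.176)² + (0.318)² = 0.1321 m², and (R²+z²)^(3/2) = 4.80×10⁻² m³.
B = (4π×10⁻⁷ × 4.84 × 0.03098) / (2 × 4.80×10⁻²) = 1.96×10⁻⁶ T.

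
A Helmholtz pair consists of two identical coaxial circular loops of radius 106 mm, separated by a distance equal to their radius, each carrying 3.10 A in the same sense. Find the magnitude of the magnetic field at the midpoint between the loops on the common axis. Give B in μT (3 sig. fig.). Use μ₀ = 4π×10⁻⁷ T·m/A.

B ≈ 26.3 μT

Each loop contributes B = μ₀IR²/[2(R²+z²)^(3/2)] on the axis, with z measured from that loop.
Loop 1 (z = 0.053 m): B₁ = 1.31×10⁻⁵ T. Loop 2 (z = 0.053 m): B₂ = 1.31×10⁻⁵ T.
The fields add: B = B₁ + B₂ = 2.63×10⁻⁵ T.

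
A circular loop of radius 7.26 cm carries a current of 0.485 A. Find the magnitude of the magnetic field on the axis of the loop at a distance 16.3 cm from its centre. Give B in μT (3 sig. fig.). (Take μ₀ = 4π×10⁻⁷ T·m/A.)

B ≈ 0.283 μT

On the axis of a circular loop, B = μ₀IR² / [2(R²+z²)^(3/2)].
R² + z² = (0.0726)² + (0.163)² = 0.03184 m², and (R²+z²)^(3/2) = 5.68×10⁻³ m³.
B = (4π×10⁻⁷ × 0.485 × 0.005271) / (2 × 5.68×10⁻³) = 2.83×10⁻⁷ T.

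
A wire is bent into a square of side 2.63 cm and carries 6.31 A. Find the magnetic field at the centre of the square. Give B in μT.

Each side is a finite straight segment at perpendicular distance d = a/(2 tan(π/4)) = 0.01315 m from the centre, with end-angles ±π/4.
One side contributes B₁ = (μ₀I/4πd)·2 sin(π/4) = 6.79×10⁻⁵ T.
All 4 sides add in the same direction: B = 4 × 6.79×10⁻⁵ = 2.71×10⁻⁴ T.

B ≈ 271 μT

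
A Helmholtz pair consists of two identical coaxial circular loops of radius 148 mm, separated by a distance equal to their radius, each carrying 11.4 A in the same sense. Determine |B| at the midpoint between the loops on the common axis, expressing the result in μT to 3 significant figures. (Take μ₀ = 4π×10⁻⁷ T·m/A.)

Each loop contributes B = μ₀IR²/[2(R²+z²)^(3/2)] on the axis, with z measured from that loop.
Loop 1 (z = 0.074 m): B₁ = 3.46×10⁻⁵ T. Loop 2 (z = 0.074 m): B₂ = 3.46×10⁻⁵ T.
The fields add: B = B₁ + B₂ = 6.93×10⁻⁵ T.

B ≈ 69.3 μT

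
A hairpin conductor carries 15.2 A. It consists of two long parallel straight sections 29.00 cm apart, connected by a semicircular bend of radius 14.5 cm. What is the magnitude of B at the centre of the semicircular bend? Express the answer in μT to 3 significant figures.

B ≈ 53.9 μT

The semicircular arc contributes B_arc = μ₀I·π/(4πR) = μ₀I/(4R) = 3.29×10⁻⁵ T.
Each semi-infinite lead is at perpendicular distance R = 0.145 m from the centre, with the perpendicular foot at its near end, so it contributes μ₀I/(4πR); both point the same way, together 2.10×10⁻⁵ T.
Arc and leads all point the same direction: B = 3.29×10⁻⁵ + 2.10×10⁻⁵ = 5.39×10⁻⁵ T.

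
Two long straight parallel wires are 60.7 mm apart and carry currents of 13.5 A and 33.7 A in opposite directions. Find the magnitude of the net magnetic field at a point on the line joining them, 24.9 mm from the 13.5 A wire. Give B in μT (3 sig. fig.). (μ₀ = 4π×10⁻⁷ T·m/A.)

B ≈ 297 μT

Each long wire gives B = μ₀I/(2πd). Distances are d₁ = 0.0249 m and d₂ = 0.0358 m.
B₁ = 1.08×10⁻⁴ T, B₂ = 1.88×10⁻⁴ T.
Between antiparallel currents both contributions point the same way, so they add. B = B₁ + B₂ = 1.08×10⁻⁴ + 1.88×10⁻⁴ = 2.97×10⁻⁴ T.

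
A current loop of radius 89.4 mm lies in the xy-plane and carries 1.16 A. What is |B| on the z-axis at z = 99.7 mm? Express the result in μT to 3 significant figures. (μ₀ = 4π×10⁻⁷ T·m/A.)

B ≈ 2.43 μT

On the axis of a circular loop, B = μ₀IR² / [2(R²+z²)^(3/2)].
R² + z² = (0.0894)² + (0.0997)² = 0.01793 m², and (R²+z²)^(3/2) = 2.40×10⁻³ m³.
B = (4π×10⁻⁷ × 1.16 × 0.007992) / (2 × 2.40×10⁻³) = 2.43×10⁻⁶ T.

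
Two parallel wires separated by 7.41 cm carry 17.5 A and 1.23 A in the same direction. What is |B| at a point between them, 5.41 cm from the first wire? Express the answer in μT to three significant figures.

Each long wire gives B = μ₀I/(2πd). Distances are d₁ = 0.0541 m and d₂ = 0.02 m.
B₁ = 6.47×10⁻⁵ T, B₂ = 1.23×10⁻⁵ T.
Between parallel currents the two contributions point in opposite directions, so they subtract. B = |B₁ − B₂| = |6.47×10⁻⁵ − 1.23×10⁻⁵| = 5.24×10⁻⁵ T.

B ≈ 52.4 μT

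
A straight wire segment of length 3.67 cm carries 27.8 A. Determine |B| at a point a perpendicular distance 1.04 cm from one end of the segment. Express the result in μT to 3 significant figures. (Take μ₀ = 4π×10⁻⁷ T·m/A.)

B ≈ 257 μT

For a finite straight segment, B = (μ₀I/4πd)(sinθ₁ + sinθ₂), where θ₁, θ₂ are the angles from the perpendicular to each end.
The perpendicular foot is at one end, so the two end-offsets along the wire are 0 and L = 0.0367 m.
sinθ₁ = 0/√(0²+0.0104²) = 0.0000; sinθ₂ = 0.0367/√(0.0367²+0.0104²) = 0.9621.
B = (4π×10⁻⁷ × 27.8) / (4π × 0.0104) × (0.0000 + 0.9621) = 2.57×10⁻⁴ T.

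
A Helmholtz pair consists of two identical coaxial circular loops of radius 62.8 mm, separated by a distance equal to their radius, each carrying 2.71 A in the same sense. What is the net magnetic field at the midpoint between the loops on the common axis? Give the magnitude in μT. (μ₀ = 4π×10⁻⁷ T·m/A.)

B ≈ 38.8 μT

Each loop contributes B = μ₀IR²/[2(R²+z²)^(3/2)] on the axis, with z measured from that loop.
Loop 1 (z = 0.0314 m): B₁ = 1.94×10⁻⁵ T. Loop 2 (z = 0.0314 m): B₂ = 1.94×10⁻⁵ T.
The fields add: B = B₁ + B₂ = 3.88×10⁻⁵ T.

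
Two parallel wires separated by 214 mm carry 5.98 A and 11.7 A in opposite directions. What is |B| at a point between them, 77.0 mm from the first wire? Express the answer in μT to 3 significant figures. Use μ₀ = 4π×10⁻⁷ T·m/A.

Each long wire gives B = μ₀I/(2πd). Distances are d₁ = 0.077 m and d₂ = 0.137 m.
B₁ = 1.55×10⁻⁵ T, B₂ = 1.71×10⁻⁵ T.
Between antiparallel currents both contributions point the same way, so they add. B = B₁ + B₂ = 1.55×10⁻⁵ + 1.71×10⁻⁵ = 3.26×10⁻⁵ T.

B ≈ 32.6 μT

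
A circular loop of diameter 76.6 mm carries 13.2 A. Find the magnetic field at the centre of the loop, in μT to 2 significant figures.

At the centre of a circular loop the Biot–Savart law gives B = μ₀I/(2R) (so R = 0.0383 m).
B = (4π×10⁻⁷ × 13.2) / (2 × 0.0383) = 2.17×10⁻⁴ T.

B ≈ 220 μT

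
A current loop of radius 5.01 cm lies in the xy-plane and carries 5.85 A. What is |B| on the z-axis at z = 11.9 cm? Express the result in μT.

B ≈ 4.29 μT

On the axis of a circular loop, B = μ₀IR² / [2(R²+z²)^(3/2)].
R² + z² = (0.0501)² + (0.119)² = 0.01667 m², and (R²+z²)^(3/2) = 2.15×10⁻³ m³.
B = (4π×10⁻⁷ × 5.85 × 0.00251) / (2 × 2.15×10⁻³) = 4.29×10⁻⁶ T.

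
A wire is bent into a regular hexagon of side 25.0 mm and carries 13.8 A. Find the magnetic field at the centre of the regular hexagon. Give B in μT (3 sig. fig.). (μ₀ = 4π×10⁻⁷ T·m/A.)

Each side is a finite straight segment at perpendicular distance d = a/(2 tan(π/6)) = 0.02165 m from the centre, with end-angles ±π/6.
One side contributes B₁ = (μ₀I/4πd)·2 sin(π/6) = 6.37×10⁻⁵ T.
All 6 sides add in the same direction: B = 6 × 6.37×10⁻⁵ = 3.82×10⁻⁴ T.

B ≈ 382 μT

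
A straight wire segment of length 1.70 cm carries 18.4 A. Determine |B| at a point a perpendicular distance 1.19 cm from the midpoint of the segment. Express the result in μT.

For a finite straight segment, B = (μ₀I/4πd)(sinθ₁ + sinθ₂), where θ₁, θ₂ are the angles from the perpendicular to each end.
The perpendicular from the point meets the wire at its midpoint, so each end is L/2 = 0.0085 m away along the wire.
sinθ₁ = 0.0085/√(0.0085²+0.0119²) = 0.5812; sinθ₂ = 0.0085/√(0.0085²+0.0119²) = 0.5812.
B = (4π×10⁻⁷ × 18.4) / (4π × 0.0119) × (0.5812 + 0.5812) = 1.80×10⁻⁴ T.

B ≈ 180 μT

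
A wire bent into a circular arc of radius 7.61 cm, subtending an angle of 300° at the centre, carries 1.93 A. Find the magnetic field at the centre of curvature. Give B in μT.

B ≈ 13.3 μT

The Biot–Savart field of a circular arc at its centre is B = μ₀Iφ/(4πR), with φ = 5.236 rad.
B = (4π×10⁻⁷ × 1.93 × 5.236) / (4π × 0.0761) = 1.33×10⁻⁵ T.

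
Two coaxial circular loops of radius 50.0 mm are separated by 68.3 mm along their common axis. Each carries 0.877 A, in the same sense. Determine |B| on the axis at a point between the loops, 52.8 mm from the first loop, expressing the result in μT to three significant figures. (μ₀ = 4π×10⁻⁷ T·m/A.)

Each loop contributes B = μ₀IR²/[2(R²+z²)^(3/2)] on the axis, with z measured from that loop.
Loop 1 (z = 0.0528 m): B₁ = 3.58×10⁻⁶ T. Loop 2 (z = 0.0155 m): B₂ = 9.60×10⁻⁶ T.
The fields add: B = B₁ + B₂ = 1.32×10⁻⁵ T.

B ≈ 13.2 μT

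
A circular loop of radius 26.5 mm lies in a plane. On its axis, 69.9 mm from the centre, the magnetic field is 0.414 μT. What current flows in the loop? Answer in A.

On the axis of a loop, B = μ₀IR²/[2(R²+z²)^(3/2)], so I = 2B(R²+z²)^(3/2)/(μ₀R²).
R² + z² = 0.0007022 + 0.004886 = 0.005588 m²; raised to 3/2 gives 4.18×10⁻⁴ m³.
I = 2 × 4.14×10⁻⁷ × 4.18×10⁻⁴ / (1.26×10⁻⁶ × 0.0007022) = 0.392 A.

I ≈ 0.392 A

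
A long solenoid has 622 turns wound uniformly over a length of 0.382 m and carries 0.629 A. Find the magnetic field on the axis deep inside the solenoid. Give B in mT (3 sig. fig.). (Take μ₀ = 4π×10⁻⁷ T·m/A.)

B ≈ 1.29 mT

Inside a long solenoid, B = μ₀nI with n = 1628 turns/m.
B = 4π×10⁻⁷ × 1628 × 0.629 = 1.29×10⁻³ T.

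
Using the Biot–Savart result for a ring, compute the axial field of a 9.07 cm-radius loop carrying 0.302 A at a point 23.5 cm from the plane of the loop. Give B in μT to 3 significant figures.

B ≈ 0.0977 μT

On the axis of a circular loop, B = μ₀IR² / [2(R²+z²)^(3/2)].
R² + z² = (0.0907)² + (0.235)² = 0.06345 m², and (R²+z²)^(3/2) = 1.60×10⁻² m³.
B = (4π×10⁻⁷ × 0.302 × 0.008226) / (2 × 1.60×10⁻²) = 9.77×10⁻⁸ T.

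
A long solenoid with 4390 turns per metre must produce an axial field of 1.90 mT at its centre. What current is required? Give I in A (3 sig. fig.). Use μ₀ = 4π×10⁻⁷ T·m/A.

Inside a long solenoid B = μ₀nI with n = 4390 m⁻¹, so I = B/(μ₀n).
I = 1.90×10⁻³ / (4π×10⁻⁷ × 4390) = 0.344 A.

I ≈ 0.344 A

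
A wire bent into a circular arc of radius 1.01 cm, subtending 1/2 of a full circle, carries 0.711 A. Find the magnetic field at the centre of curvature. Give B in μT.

B ≈ 22.1 μT

The Biot–Savart field of a circular arc at its centre is B = μ₀Iφ/(4πR), with φ = 3.142 rad.
B = (4π×10⁻⁷ × 0.711 × 3.142) / (4π × 0.0101) = 2.21×10⁻⁵ T.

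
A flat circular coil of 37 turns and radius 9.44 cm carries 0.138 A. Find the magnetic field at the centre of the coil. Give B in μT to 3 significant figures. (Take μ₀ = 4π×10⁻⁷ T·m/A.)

B ≈ 34.0 μT

For an N-turn flat coil, B = Nμ₀I/(2R) with R = 0.0944 m.
B = 37 × 9.19×10⁻⁷ T = 3.40×10⁻⁵ T.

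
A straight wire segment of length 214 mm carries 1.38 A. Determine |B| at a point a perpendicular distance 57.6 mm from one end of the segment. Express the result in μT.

For a finite straight segment, B = (μ₀I/4πd)(sinθ₁ + sinθ₂), where θ₁, θ₂ are the angles from the perpendicular to each end.
The perpendicular foot is at one end, so the two end-offsets along the wire are 0 and L = 0.214 m.
sinθ₁ = 0/√(0²+0.0576²) = 0.0000; sinθ₂ = 0.214/√(0.214²+0.0576²) = 0.9656.
B = (4π×10⁻⁷ × 1.38) / (4π × 0.0576) × (0.0000 + 0.9656) = 2.31×10⁻⁶ T.

B ≈ 2.31 μT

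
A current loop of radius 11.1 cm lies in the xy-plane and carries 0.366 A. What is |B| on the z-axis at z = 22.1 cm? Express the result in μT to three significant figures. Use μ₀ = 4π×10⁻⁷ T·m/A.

B ≈ 0.187 μT

On the axis of a circular loop, B = μ₀IR² / [2(R²+z²)^(3/2)].
R² + z² = (0.111)² + (0.221)² = 0.06116 m², and (R²+z²)^(3/2) = 1.51×10⁻² m³.
B = (4π×10⁻⁷ × 0.366 × 0.01232) / (2 × 1.51×10⁻²) = 1.87×10⁻⁷ T.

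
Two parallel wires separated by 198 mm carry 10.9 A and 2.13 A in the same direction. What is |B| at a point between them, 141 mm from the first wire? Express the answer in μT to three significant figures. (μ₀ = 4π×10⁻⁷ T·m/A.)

B ≈ 7.99 μT

Each long wire gives B = μ₀I/(2πd). Distances are d₁ = 0.141 m and d₂ = 0.057 m.
B₁ = 1.55×10⁻⁵ T, B₂ = 7.47×10⁻⁶ T.
Between parallel currents the two contributions point in opposite directions, so they subtract. B = |B₁ − B₂| = |1.55×10⁻⁵ − 7.47×10⁻⁶| = 7.99×10⁻⁶ T.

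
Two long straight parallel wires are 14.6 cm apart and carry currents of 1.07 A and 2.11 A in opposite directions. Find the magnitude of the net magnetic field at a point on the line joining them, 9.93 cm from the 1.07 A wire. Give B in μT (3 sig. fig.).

Each long wire gives B = μ₀I/(2πd). Distances are d₁ = 0.0993 m and d₂ = 0.0467 m.
B₁ = 2.16×10⁻⁶ T, B₂ = 9.04×10⁻⁶ T.
Between antiparallel currents both contributions point the same way, so they add. B = B₁ + B₂ = 2.16×10⁻⁶ + 9.04×10⁻⁶ = 1.12×10⁻⁵ T.

B ≈ 11.2 μT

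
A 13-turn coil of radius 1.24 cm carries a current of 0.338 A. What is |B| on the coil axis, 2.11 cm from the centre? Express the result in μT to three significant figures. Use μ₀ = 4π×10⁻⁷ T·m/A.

For an N-turn flat coil, B = Nμ₀IR²/[2(R²+z²)^(3/2)] with R = 0.0124 m, z = 0.0211 m.
B = 13 × 2.23×10⁻⁶ T = 2.90×10⁻⁵ T.

B ≈ 29.0 μT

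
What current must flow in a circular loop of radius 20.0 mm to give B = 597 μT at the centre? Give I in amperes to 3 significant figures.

I ≈ 19.0 A

At the centre of a circular loop B = μ₀I/(2R), so I = 2RB/μ₀.
With R = 0.02 m, I = 2 × 0.02 × 5.97×10⁻⁴ / (4π×10⁻⁷) = 19.0 A.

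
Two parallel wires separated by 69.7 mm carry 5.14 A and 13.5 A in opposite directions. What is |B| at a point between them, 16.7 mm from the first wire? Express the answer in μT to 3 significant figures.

Each long wire gives B = μ₀I/(2πd). Distances are d₁ = 0.0167 m and d₂ = 0.053 m.
B₁ = 6.16×10⁻⁵ T, B₂ = 5.09×10⁻⁵ T.
Between antiparallel currents both contributions point the same way, so they add. B = B₁ + B₂ = 6.16×10⁻⁵ + 5.09×10⁻⁵ = 1.13×10⁻⁴ T.

B ≈ 113 μT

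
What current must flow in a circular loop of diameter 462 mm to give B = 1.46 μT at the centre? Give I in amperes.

I ≈ 0.537 A

At the centre of a circular loop B = μ₀I/(2R), so I = 2RB/μ₀.
With R = 0.231 m, I = 2 × 0.231 × 1.46×10⁻⁶ / (4π×10⁻⁷) = 0.537 A.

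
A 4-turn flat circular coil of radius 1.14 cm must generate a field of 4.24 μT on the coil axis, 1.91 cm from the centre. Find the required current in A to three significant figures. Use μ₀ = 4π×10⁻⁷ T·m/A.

I ≈ 0.143 A

For an N-turn coil, B = Nμ₀IR²/[2(R²+z²)^(3/2)] with R = 0.0114 m, z = 0.0191 m, so I = 2B(R²+z²)^(3/2)/(Nμ₀R²) = 2 × 4.24×10⁻⁶ × 1.10×10⁻⁵ / (4 × 4π×10⁻⁷ × 0.00013) = 0.143 A.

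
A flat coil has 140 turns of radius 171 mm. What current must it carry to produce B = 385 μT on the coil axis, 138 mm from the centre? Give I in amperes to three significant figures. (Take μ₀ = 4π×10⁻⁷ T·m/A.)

I ≈ 1.59 A

For an N-turn coil, B = Nμ₀IR²/[2(R²+z²)^(3/2)] with R = 0.171 m, z = 0.138 m, so I = 2B(R²+z²)^(3/2)/(Nμ₀R²) = 2 × 3.85×10⁻⁴ × 1.06×10⁻² / (140 × 4π×10⁻⁷ × 0.02924) = 1.59 A.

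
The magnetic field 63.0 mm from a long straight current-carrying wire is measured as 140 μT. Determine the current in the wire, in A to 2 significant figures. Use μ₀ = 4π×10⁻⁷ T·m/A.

For a long straight wire B = μ₀I/(2πd), so I = 2πdB/μ₀.
I = 2π × 0.063 × 1.40×10⁻⁴ / (4π×10⁻⁷) = 44.1 A.

I ≈ 44 A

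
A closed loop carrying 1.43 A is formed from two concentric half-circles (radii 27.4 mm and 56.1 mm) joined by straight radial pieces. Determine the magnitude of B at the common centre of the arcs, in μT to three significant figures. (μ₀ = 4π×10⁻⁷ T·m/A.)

B ≈ 8.39 μT

The radial connectors point toward the centre, so dl × r̂ = 0 and they contribute nothing.
Each semicircle gives μ₀I/(4R): inner arc 1.64×10⁻⁵ T, outer arc 8.01×10⁻⁶ T.
The two arcs carry current in opposite angular senses, so their fields oppose: B = |1.64×10⁻⁵ − 8.01×10⁻⁶| = 8.39×10⁻⁶ T.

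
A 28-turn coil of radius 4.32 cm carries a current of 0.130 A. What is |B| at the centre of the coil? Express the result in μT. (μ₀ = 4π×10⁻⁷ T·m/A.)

B ≈ 52.9 μT

For an N-turn flat coil, B = Nμ₀I/(2R) with R = 0.0432 m.
B = 28 × 1.89×10⁻⁶ T = 5.29×10⁻⁵ T.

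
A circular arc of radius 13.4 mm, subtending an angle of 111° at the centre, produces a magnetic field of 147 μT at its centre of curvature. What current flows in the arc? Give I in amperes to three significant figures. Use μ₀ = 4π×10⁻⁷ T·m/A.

I ≈ 10.2 A

For a circular arc, B = μ₀Iφ/(4πR) with φ in radians; here φ = 1.937 rad.
So I = 4πRB/(μ₀φ) = 4π × 0.0134 × 1.47×10⁻⁴ / (4π×10⁻⁷ × 1.937) = 10.2 A.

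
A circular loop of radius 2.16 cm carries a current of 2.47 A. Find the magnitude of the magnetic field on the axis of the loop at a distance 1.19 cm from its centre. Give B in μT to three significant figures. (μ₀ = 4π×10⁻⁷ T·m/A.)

B ≈ 48.3 μT

On the axis of a circular loop, B = μ₀IR² / [2(R²+z²)^(3/2)].
R² + z² = (0.0216)² + (0.0119)² = 0.0006082 m², and (R²+z²)^(3/2) = 1.50×10⁻⁵ m³.
B = (4π×10⁻⁷ × 2.47 × 0.0004666) / (2 × 1.50×10⁻⁵) = 4.83×10⁻⁵ T.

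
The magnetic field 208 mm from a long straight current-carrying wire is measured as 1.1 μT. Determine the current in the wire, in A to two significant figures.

For a long straight wire B = μ₀I/(2πd), so I = 2πdB/μ₀.
I = 2π × 0.208 × 1.10×10⁻⁶ / (4π×10⁻⁷) = 1.14 A.

I ≈ 1.1 A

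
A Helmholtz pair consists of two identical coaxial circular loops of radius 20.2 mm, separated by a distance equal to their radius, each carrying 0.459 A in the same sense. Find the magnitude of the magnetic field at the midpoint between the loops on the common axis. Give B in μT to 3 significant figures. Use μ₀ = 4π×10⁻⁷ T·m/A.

Each loop contributes B = μ₀IR²/[2(R²+z²)^(3/2)] on the axis, with z measured from that loop.
Loop 1 (z = 0.0101 m): B₁ = 1.02×10⁻⁵ T. Loop 2 (z = 0.0101 m): B₂ = 1.02×10⁻⁵ T.
The fields add: B = B₁ + B₂ = 2.04×10⁻⁵ T.

B ≈ 20.4 μT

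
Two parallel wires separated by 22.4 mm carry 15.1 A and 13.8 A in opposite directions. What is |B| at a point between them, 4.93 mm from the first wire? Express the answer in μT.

Each long wire gives B = μ₀I/(2πd). Distances are d₁ = 0.00493 m and d₂ = 0.01747 m.
B₁ = 6.13×10⁻⁴ T, B₂ = 1.58×10⁻⁴ T.
Between antiparallel currents both contributions point the same way, so they add. B = B₁ + B₂ = 6.13×10⁻⁴ + 1.58×10⁻⁴ = 7.71×10⁻⁴ T.

B ≈ 771 μT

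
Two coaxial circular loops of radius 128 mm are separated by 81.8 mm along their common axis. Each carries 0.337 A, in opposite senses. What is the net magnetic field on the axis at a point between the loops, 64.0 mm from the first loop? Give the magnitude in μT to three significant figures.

Each loop contributes B = μ₀IR²/[2(R²+z²)^(3/2)] on the axis, with z measured from that loop.
Loop 1 (z = 0.064 m): B₁ = 1.18×10⁻⁶ T. Loop 2 (z = 0.0178 m): B₂ = 1.61×10⁻⁶ T.
The fields oppose: B = |B₁ − B₂| = 4.24×10⁻⁷ T.

B ≈ 0.424 μT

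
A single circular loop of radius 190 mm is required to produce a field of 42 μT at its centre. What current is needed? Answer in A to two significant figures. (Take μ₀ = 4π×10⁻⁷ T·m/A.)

At the centre of a circular loop B = μ₀I/(2R), so I = 2RB/μ₀.
With R = 0.19 m, I = 2 × 0.19 × 4.20×10⁻⁵ / (4π×10⁻⁷) = 12.7 A.

I ≈ 13 A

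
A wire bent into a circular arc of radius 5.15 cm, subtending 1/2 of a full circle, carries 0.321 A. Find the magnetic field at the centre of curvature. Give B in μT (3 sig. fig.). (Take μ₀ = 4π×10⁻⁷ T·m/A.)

The Biot–Savart field of a circular arc at its centre is B = μ₀Iφ/(4πR), with φ = 3.142 rad.
B = (4π×10⁻⁷ × 0.321 × 3.142) / (4π × 0.0515) = 1.96×10⁻⁶ T.

B ≈ 1.96 μT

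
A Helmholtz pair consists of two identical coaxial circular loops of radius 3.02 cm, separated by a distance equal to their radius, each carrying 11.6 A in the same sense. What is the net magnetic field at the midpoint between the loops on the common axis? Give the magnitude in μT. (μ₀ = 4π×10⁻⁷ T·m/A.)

B ≈ 345 μT

Each loop contributes B = μ₀IR²/[2(R²+z²)^(3/2)] on the axis, with z measured from that loop.
Loop 1 (z = 0.0151 m): B₁ = 1.73×10⁻⁴ T. Loop 2 (z = 0.0151 m): B₂ = 1.73×10⁻⁴ T.
The fields add: B = B₁ + B₂ = 3.45×10⁻⁴ T.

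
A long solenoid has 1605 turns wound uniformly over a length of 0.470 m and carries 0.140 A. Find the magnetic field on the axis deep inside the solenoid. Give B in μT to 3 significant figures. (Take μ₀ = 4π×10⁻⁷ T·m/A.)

B ≈ 601 μT

Inside a long solenoid, B = μ₀nI with n = 3415 turns/m.
B = 4π×10⁻⁷ × 3415 × 0.140 = 6.01×10⁻⁴ T.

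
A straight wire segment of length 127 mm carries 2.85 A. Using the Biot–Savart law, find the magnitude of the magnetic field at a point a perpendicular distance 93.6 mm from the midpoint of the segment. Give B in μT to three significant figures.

For a finite straight segment, B = (μ₀I/4πd)(sinθ₁ + sinθ₂), where θ₁, θ₂ are the angles from the perpendicular to each end.
The perpendicular from the point meets the wire at its midpoint, so each end is L/2 = 0.0635 m away along the wire.
sinθ₁ = 0.0635/√(0.0635²+0.0936²) = 0.5614; sinθ₂ = 0.0635/√(0.0635²+0.0936²) = 0.5614.
B = (4π×10⁻⁷ × 2.85) / (4π × 0.0936) × (0.5614 + 0.5614) = 3.42×10⁻⁶ T.

B ≈ 3.42 μT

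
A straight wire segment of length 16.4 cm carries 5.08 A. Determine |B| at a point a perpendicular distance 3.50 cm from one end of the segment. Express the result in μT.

B ≈ 14.2 μT

For a finite straight segment, B = (μ₀I/4πd)(sinθ₁ + sinθ₂), where θ₁, θ₂ are the angles from the perpendicular to each end.
The perpendicular foot is at one end, so the two end-offsets along the wire are 0 and L = 0.164 m.
sinθ₁ = 0/√(0²+0.035²) = 0.0000; sinθ₂ = 0.164/√(0.164²+0.035²) = 0.9780.
B = (4π×10⁻⁷ × 5.08) / (4π × 0.035) × (0.0000 + 0.9780) = 1.42×10⁻⁵ T.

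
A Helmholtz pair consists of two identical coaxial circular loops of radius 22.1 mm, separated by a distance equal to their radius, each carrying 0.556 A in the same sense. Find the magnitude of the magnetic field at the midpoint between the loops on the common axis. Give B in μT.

B ≈ 22.6 μT

Each loop contributes B = μ₀IR²/[2(R²+z²)^(3/2)] on the axis, with z measured from that loop.
Loop 1 (z = 0.01105 m): B₁ = 1.13×10⁻⁵ T. Loop 2 (z = 0.01105 m): B₂ = 1.13×10⁻⁵ T.
The fields add: B = B₁ + B₂ = 2.26×10⁻⁵ T.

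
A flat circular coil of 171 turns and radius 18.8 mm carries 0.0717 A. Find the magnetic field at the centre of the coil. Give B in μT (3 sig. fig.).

For an N-turn flat coil, B = Nμ₀I/(2R) with R = 0.0188 m.
B = 171 × 2.40×10⁻⁶ T = 4.10×10⁻⁴ T.

B ≈ 410 μT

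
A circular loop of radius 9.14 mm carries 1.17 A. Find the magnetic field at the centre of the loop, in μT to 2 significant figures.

B ≈ 80 μT

At the centre of a circular loop the Biot–Savart law gives B = μ₀I/(2R).
B = (4π×10⁻⁷ × 1.17) / (2 × 0.00914) = 8.04×10⁻⁵ T.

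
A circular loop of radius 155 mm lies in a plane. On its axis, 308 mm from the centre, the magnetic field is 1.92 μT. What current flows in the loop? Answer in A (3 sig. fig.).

On the axis of a loop, B = μ₀IR²/[2(R²+z²)^(3/2)], so I = 2B(R²+z²)^(3/2)/(μ₀R²).
R² + z² = 0.02403 + 0.09486 = 0.1189 m²; raised to 3/2 gives 4.10×10⁻² m³.
I = 2 × 1.92×10⁻⁶ × 4.10×10⁻² / (1.26×10⁻⁶ × 0.02403) = 5.21 A.

I ≈ 5.21 A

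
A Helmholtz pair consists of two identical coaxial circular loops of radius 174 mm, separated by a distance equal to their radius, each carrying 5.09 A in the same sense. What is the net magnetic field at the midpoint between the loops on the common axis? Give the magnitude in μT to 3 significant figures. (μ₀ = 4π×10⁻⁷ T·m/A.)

B ≈ 26.3 μT

Each loop contributes B = μ₀IR²/[2(R²+z²)^(3/2)] on the axis, with z measured from that loop.
Loop 1 (z = 0.087 m): B₁ = 1.32×10⁻⁵ T. Loop 2 (z = 0.087 m): B₂ = 1.32×10⁻⁵ T.
The fields add: B = B₁ + B₂ = 2.63×10⁻⁵ T.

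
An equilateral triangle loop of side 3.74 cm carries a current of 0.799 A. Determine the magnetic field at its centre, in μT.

B ≈ 38.5 μT

Each side is a finite straight segment at perpendicular distance d = a/(2 tan(π/3)) = 0.0108 m from the centre, with end-angles ±π/3.
One side contributes B₁ = (μ₀I/4πd)·2 sin(π/3) = 1.28×10⁻⁵ T.
All 3 sides add in the same direction: B = 3 × 1.28×10⁻⁵ = 3.85×10⁻⁵ T.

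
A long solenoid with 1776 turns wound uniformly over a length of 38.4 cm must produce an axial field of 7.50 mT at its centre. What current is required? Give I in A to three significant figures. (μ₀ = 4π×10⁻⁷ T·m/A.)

I ≈ 1.29 A

Inside a long solenoid B = μ₀nI with n = 4625 m⁻¹, so I = B/(μ₀n).
I = 7.50×10⁻³ / (4π×10⁻⁷ × 4625) = 1.29 A.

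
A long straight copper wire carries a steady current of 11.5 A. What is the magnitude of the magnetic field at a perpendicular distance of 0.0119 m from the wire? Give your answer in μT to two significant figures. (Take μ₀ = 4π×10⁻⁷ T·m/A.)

B ≈ 190 μT

For an infinitely long straight wire, B = μ₀I/(2πd).
B = (4π×10⁻⁷ × 11.5) / (2π × 0.0119) = 1.93×10⁻⁴ T.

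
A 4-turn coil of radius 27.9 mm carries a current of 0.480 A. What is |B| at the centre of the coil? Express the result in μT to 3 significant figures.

For an N-turn flat coil, B = Nμ₀I/(2R) with R = 0.0279 m.
B = 4 × 1.08×10⁻⁵ T = 4.32×10⁻⁵ T.

B ≈ 43.2 μT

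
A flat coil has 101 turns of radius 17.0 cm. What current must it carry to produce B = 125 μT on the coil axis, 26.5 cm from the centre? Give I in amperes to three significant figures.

For an N-turn coil, B = Nμ₀IR²/[2(R²+z²)^(3/2)] with R = 0.17 m, z = 0.265 m, so I = 2B(R²+z²)^(3/2)/(Nμ₀R²) = 2 × 1.25×10⁻⁴ × 3.12×10⁻² / (101 × 4π×10⁻⁷ × 0.0289) = 2.13 A.

I ≈ 2.13 A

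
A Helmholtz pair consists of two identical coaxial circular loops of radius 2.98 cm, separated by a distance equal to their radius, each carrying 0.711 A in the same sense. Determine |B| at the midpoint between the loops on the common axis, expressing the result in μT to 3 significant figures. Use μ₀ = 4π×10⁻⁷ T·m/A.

Each loop contributes B = μ₀IR²/[2(R²+z²)^(3/2)] on the axis, with z measured from that loop.
Loop 1 (z = 0.0149 m): B₁ = 1.07×10⁻⁵ T. Loop 2 (z = 0.0149 m): B₂ = 1.07×10⁻⁵ T.
The fields add: B = B₁ + B₂ = 2.15×10⁻⁵ T.

B ≈ 21.5 μT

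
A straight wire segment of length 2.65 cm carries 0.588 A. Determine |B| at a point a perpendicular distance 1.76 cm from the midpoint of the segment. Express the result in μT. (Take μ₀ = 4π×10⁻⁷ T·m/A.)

B ≈ 4.02 μT

For a finite straight segment, B = (μ₀I/4πd)(sinθ₁ + sinθ₂), where θ₁, θ₂ are the angles from the perpendicular to each end.
The perpendicular from the point meets the wire at its midpoint, so each end is L/2 = 0.01325 m away along the wire.
sinθ₁ = 0.01325/√(0.01325²+0.0176²) = 0.6015; sinθ₂ = 0.01325/√(0.01325²+0.0176²) = 0.6015.
B = (4π×10⁻⁷ × 0.588) / (4π × 0.0176) × (0.6015 + 0.6015) = 4.02×10⁻⁶ T.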